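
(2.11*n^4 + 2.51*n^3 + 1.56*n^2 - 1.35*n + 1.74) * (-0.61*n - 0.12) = -1.2871*n^5 - 1.7843*n^4 - 1.2528*n^3 + 0.6363*n^2 - 0.8994*n - 0.2088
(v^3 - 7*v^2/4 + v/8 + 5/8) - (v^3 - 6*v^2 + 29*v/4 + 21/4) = 17*v^2/4 - 57*v/8 - 37/8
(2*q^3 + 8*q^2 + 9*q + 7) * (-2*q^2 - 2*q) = -4*q^5 - 20*q^4 - 34*q^3 - 32*q^2 - 14*q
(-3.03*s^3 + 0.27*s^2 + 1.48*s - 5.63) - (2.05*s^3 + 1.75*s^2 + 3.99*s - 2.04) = -5.08*s^3 - 1.48*s^2 - 2.51*s - 3.59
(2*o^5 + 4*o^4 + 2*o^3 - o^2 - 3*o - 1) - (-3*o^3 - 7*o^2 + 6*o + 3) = 2*o^5 + 4*o^4 + 5*o^3 + 6*o^2 - 9*o - 4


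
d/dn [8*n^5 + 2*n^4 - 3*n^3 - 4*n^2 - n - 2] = 40*n^4 + 8*n^3 - 9*n^2 - 8*n - 1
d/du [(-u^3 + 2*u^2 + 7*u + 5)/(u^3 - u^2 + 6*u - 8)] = (-u^4 - 26*u^3 + 28*u^2 - 22*u - 86)/(u^6 - 2*u^5 + 13*u^4 - 28*u^3 + 52*u^2 - 96*u + 64)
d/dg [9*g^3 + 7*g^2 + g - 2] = 27*g^2 + 14*g + 1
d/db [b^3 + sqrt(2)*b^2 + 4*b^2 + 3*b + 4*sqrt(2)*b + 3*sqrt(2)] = 3*b^2 + 2*sqrt(2)*b + 8*b + 3 + 4*sqrt(2)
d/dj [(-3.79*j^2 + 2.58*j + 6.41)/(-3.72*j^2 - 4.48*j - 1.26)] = (26.5768*j^2 + 57.2412*j + 25.466)/(13.8384*j^4 + 33.3312*j^3 + 29.4448*j^2 + 11.2896*j + 1.5876)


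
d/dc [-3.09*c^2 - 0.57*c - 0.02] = -6.18*c - 0.57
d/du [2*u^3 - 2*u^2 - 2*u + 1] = 6*u^2 - 4*u - 2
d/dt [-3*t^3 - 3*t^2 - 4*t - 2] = -9*t^2 - 6*t - 4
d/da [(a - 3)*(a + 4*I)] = 2*a - 3 + 4*I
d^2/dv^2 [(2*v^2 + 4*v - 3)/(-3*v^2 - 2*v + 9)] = 6*(-8*v^3 - 27*v^2 - 90*v - 47)/(27*v^6 + 54*v^5 - 207*v^4 - 316*v^3 + 621*v^2 + 486*v - 729)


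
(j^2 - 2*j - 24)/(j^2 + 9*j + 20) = (j - 6)/(j + 5)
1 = 1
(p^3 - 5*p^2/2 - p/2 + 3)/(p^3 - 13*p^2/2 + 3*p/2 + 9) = (p - 2)/(p - 6)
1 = 1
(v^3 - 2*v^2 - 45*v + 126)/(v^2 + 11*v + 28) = (v^2 - 9*v + 18)/(v + 4)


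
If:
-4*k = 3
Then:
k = -3/4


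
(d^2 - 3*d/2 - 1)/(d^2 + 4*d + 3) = (d^2 - 3*d/2 - 1)/(d^2 + 4*d + 3)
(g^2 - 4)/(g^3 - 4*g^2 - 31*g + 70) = (g + 2)/(g^2 - 2*g - 35)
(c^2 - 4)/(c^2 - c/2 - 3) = 2*(c + 2)/(2*c + 3)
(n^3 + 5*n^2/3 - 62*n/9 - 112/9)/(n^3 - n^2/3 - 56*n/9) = (n + 2)/n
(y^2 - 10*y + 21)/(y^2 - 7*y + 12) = (y - 7)/(y - 4)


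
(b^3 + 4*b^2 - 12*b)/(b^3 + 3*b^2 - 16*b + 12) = b/(b - 1)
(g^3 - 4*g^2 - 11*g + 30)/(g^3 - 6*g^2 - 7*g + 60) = (g - 2)/(g - 4)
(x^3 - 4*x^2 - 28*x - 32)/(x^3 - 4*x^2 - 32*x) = (x^2 + 4*x + 4)/(x*(x + 4))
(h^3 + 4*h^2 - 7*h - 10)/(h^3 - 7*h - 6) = (h^2 + 3*h - 10)/(h^2 - h - 6)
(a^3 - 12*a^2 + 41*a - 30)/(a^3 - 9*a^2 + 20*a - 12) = (a - 5)/(a - 2)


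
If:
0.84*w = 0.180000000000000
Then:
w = 0.21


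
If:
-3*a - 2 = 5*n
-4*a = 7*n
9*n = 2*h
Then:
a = -14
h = 36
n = 8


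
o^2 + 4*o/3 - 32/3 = (o - 8/3)*(o + 4)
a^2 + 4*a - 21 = (a - 3)*(a + 7)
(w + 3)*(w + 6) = w^2 + 9*w + 18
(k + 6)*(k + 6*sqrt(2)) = k^2 + 6*k + 6*sqrt(2)*k + 36*sqrt(2)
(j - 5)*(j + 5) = j^2 - 25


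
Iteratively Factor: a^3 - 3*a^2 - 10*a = (a - 5)*(a^2 + 2*a) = (a - 5)*(a + 2)*(a)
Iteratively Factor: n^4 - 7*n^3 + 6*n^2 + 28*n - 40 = (n + 2)*(n^3 - 9*n^2 + 24*n - 20) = (n - 5)*(n + 2)*(n^2 - 4*n + 4) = (n - 5)*(n - 2)*(n + 2)*(n - 2)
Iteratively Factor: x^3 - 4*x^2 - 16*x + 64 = (x + 4)*(x^2 - 8*x + 16) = (x - 4)*(x + 4)*(x - 4)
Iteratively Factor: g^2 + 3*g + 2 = (g + 1)*(g + 2)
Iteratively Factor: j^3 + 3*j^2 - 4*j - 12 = (j - 2)*(j^2 + 5*j + 6) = (j - 2)*(j + 2)*(j + 3)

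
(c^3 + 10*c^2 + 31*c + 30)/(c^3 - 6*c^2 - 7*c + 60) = (c^2 + 7*c + 10)/(c^2 - 9*c + 20)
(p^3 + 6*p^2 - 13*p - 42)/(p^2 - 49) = (p^2 - p - 6)/(p - 7)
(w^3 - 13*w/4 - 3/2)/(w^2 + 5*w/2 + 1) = (w^2 - w/2 - 3)/(w + 2)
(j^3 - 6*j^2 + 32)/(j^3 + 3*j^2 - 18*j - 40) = (j - 4)/(j + 5)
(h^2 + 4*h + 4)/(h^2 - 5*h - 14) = (h + 2)/(h - 7)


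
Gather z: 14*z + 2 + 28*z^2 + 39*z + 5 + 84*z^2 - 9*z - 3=112*z^2 + 44*z + 4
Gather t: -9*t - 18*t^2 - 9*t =-18*t^2 - 18*t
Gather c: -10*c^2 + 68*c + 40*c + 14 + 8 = -10*c^2 + 108*c + 22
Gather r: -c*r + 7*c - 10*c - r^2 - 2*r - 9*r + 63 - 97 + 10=-3*c - r^2 + r*(-c - 11) - 24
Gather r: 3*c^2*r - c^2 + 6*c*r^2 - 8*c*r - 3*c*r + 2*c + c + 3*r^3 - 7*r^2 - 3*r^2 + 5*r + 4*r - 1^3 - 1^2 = -c^2 + 3*c + 3*r^3 + r^2*(6*c - 10) + r*(3*c^2 - 11*c + 9) - 2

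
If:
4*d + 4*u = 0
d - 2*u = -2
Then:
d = -2/3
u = 2/3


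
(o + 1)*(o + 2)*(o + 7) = o^3 + 10*o^2 + 23*o + 14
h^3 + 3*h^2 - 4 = (h - 1)*(h + 2)^2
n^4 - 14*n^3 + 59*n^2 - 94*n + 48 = (n - 8)*(n - 3)*(n - 2)*(n - 1)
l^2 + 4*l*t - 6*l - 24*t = (l - 6)*(l + 4*t)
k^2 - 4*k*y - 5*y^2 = (k - 5*y)*(k + y)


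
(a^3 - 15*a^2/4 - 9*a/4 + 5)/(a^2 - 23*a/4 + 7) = (4*a^2 + a - 5)/(4*a - 7)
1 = 1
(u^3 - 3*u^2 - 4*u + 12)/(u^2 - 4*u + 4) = (u^2 - u - 6)/(u - 2)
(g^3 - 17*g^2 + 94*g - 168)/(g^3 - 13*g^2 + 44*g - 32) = (g^2 - 13*g + 42)/(g^2 - 9*g + 8)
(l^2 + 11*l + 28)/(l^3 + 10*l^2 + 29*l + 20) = (l + 7)/(l^2 + 6*l + 5)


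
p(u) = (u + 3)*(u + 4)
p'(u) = 2*u + 7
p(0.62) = 16.72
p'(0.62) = 8.24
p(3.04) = 42.52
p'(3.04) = 13.08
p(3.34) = 46.54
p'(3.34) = 13.68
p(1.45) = 24.25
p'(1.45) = 9.90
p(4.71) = 67.15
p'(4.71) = 16.42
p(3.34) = 46.54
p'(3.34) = 13.68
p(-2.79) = 0.25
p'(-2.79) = 1.42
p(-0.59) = 8.22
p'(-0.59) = 5.82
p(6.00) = 90.00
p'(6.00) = 19.00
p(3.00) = 42.00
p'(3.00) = 13.00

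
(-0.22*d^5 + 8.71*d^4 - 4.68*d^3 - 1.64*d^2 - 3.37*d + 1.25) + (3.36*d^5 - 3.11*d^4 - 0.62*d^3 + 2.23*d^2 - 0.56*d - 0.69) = 3.14*d^5 + 5.6*d^4 - 5.3*d^3 + 0.59*d^2 - 3.93*d + 0.56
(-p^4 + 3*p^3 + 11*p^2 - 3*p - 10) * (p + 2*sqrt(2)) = -p^5 - 2*sqrt(2)*p^4 + 3*p^4 + 6*sqrt(2)*p^3 + 11*p^3 - 3*p^2 + 22*sqrt(2)*p^2 - 10*p - 6*sqrt(2)*p - 20*sqrt(2)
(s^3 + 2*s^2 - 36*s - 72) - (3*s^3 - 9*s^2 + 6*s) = -2*s^3 + 11*s^2 - 42*s - 72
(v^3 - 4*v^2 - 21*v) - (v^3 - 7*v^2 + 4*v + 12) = 3*v^2 - 25*v - 12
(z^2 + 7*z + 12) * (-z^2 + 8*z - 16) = -z^4 + z^3 + 28*z^2 - 16*z - 192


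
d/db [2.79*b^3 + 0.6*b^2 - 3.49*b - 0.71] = 8.37*b^2 + 1.2*b - 3.49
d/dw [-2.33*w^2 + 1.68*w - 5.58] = 1.68 - 4.66*w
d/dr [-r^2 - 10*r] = -2*r - 10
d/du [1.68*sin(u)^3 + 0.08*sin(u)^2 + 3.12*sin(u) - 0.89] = (5.04*sin(u)^2 + 0.16*sin(u) + 3.12)*cos(u)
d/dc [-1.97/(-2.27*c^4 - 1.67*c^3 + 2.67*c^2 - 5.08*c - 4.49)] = (-17.8876*c^3 - 9.8697*c^2 + 10.5198*c - 10.0076)/(2.27*c^4 + 1.67*c^3 - 2.67*c^2 + 5.08*c + 4.49)^2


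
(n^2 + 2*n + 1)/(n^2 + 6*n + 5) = (n + 1)/(n + 5)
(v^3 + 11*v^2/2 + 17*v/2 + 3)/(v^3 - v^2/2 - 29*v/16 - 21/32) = 16*(v^2 + 5*v + 6)/(16*v^2 - 16*v - 21)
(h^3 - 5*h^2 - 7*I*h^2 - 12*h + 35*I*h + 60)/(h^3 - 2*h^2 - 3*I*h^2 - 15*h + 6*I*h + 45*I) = (h - 4*I)/(h + 3)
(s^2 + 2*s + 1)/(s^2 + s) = (s + 1)/s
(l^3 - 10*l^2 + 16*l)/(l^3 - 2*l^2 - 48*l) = (l - 2)/(l + 6)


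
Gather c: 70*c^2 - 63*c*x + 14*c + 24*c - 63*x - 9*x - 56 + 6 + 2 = 70*c^2 + c*(38 - 63*x) - 72*x - 48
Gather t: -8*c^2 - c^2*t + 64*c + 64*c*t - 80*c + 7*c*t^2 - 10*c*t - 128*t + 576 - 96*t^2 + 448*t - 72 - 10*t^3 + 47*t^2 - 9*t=-8*c^2 - 16*c - 10*t^3 + t^2*(7*c - 49) + t*(-c^2 + 54*c + 311) + 504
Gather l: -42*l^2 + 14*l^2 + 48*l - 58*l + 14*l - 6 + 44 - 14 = -28*l^2 + 4*l + 24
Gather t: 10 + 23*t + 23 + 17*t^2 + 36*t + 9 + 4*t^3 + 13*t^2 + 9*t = 4*t^3 + 30*t^2 + 68*t + 42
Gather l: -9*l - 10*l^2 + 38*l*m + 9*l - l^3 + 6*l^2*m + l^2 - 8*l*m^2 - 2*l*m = -l^3 + l^2*(6*m - 9) + l*(-8*m^2 + 36*m)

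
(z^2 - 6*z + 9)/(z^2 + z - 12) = (z - 3)/(z + 4)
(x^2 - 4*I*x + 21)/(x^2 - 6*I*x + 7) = (x + 3*I)/(x + I)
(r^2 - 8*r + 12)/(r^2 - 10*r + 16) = (r - 6)/(r - 8)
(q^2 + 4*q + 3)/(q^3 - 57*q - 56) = (q + 3)/(q^2 - q - 56)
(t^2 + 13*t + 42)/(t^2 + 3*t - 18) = (t + 7)/(t - 3)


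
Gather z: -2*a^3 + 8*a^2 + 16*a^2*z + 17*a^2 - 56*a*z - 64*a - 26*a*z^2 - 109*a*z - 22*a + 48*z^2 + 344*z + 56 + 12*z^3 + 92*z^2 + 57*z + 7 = -2*a^3 + 25*a^2 - 86*a + 12*z^3 + z^2*(140 - 26*a) + z*(16*a^2 - 165*a + 401) + 63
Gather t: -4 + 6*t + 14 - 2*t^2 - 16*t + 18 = -2*t^2 - 10*t + 28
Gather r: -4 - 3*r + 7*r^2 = 7*r^2 - 3*r - 4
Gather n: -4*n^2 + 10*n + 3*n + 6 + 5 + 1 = -4*n^2 + 13*n + 12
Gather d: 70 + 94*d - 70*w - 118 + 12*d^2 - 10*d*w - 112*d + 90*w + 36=12*d^2 + d*(-10*w - 18) + 20*w - 12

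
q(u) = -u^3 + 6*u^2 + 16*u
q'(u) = -3*u^2 + 12*u + 16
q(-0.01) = -0.16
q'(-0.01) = 15.88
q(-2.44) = 11.21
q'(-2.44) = -31.14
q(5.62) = 101.92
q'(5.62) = -11.31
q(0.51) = 9.59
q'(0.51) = 21.34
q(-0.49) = -6.28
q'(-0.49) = 9.40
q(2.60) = 64.58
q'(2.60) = 26.92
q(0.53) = 10.02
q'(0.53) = 21.52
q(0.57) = 10.88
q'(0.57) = 21.87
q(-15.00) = 4485.00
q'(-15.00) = -839.00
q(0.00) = 0.00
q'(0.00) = 16.00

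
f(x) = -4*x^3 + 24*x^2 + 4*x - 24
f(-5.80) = 1540.61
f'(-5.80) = -678.08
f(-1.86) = 77.33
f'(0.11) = 9.13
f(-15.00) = 18816.00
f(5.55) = 53.64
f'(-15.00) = -3416.00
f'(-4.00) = -380.00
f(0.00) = -24.00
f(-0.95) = -2.71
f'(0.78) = 34.14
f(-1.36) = 25.01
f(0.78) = -8.18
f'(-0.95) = -52.43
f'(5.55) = -99.23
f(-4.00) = 600.00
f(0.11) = -23.27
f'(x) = -12*x^2 + 48*x + 4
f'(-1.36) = -83.48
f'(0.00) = 4.00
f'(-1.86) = -126.80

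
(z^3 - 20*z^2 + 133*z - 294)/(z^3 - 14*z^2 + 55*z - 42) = (z - 7)/(z - 1)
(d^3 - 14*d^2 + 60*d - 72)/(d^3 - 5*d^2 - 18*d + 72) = (d^2 - 8*d + 12)/(d^2 + d - 12)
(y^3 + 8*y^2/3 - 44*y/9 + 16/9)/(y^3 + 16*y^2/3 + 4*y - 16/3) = (y - 2/3)/(y + 2)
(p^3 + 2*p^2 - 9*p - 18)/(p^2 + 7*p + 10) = (p^2 - 9)/(p + 5)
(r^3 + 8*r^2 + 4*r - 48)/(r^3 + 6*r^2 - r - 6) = (r^2 + 2*r - 8)/(r^2 - 1)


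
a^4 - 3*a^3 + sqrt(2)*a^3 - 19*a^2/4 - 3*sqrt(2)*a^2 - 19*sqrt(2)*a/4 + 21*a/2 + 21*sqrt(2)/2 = (a - 7/2)*(a - 3/2)*(a + 2)*(a + sqrt(2))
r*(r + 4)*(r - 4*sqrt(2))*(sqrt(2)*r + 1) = sqrt(2)*r^4 - 7*r^3 + 4*sqrt(2)*r^3 - 28*r^2 - 4*sqrt(2)*r^2 - 16*sqrt(2)*r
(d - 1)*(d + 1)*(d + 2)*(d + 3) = d^4 + 5*d^3 + 5*d^2 - 5*d - 6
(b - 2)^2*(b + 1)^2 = b^4 - 2*b^3 - 3*b^2 + 4*b + 4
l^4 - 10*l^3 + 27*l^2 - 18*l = l*(l - 6)*(l - 3)*(l - 1)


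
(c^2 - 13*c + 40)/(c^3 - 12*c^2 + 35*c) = (c - 8)/(c*(c - 7))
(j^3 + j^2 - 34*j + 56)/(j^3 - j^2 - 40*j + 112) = (j - 2)/(j - 4)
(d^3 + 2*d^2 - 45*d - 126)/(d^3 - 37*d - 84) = (d + 6)/(d + 4)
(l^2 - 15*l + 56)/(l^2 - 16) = (l^2 - 15*l + 56)/(l^2 - 16)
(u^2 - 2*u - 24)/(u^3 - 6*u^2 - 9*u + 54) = (u + 4)/(u^2 - 9)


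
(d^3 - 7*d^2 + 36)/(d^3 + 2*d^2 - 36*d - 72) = (d - 3)/(d + 6)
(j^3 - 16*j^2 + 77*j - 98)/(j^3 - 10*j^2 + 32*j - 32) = (j^2 - 14*j + 49)/(j^2 - 8*j + 16)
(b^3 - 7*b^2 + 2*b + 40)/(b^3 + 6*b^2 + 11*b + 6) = (b^2 - 9*b + 20)/(b^2 + 4*b + 3)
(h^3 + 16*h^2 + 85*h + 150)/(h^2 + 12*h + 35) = (h^2 + 11*h + 30)/(h + 7)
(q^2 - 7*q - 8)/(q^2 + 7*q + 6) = (q - 8)/(q + 6)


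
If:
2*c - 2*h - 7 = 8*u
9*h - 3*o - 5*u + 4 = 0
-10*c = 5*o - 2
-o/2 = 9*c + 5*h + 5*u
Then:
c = 697/770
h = -431/385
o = -543/385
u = -142/385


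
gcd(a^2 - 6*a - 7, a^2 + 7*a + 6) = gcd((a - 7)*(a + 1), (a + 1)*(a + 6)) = a + 1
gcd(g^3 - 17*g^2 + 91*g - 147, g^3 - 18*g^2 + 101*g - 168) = g^2 - 10*g + 21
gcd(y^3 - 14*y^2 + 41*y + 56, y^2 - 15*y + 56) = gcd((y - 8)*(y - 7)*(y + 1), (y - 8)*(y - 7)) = y^2 - 15*y + 56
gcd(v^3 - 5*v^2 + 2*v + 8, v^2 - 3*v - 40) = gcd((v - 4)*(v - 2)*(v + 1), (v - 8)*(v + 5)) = 1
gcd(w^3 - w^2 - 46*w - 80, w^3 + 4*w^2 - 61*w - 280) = w^2 - 3*w - 40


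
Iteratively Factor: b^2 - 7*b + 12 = (b - 4)*(b - 3)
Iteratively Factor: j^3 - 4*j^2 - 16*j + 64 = (j - 4)*(j^2 - 16) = (j - 4)^2*(j + 4)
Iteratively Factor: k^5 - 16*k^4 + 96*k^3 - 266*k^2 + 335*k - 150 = (k - 5)*(k^4 - 11*k^3 + 41*k^2 - 61*k + 30) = (k - 5)*(k - 1)*(k^3 - 10*k^2 + 31*k - 30) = (k - 5)^2*(k - 1)*(k^2 - 5*k + 6) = (k - 5)^2*(k - 3)*(k - 1)*(k - 2)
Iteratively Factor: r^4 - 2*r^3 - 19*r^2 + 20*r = (r - 5)*(r^3 + 3*r^2 - 4*r) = r*(r - 5)*(r^2 + 3*r - 4) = r*(r - 5)*(r - 1)*(r + 4)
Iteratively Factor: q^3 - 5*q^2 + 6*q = (q - 3)*(q^2 - 2*q) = (q - 3)*(q - 2)*(q)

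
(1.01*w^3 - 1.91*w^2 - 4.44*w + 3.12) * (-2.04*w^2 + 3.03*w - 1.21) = -2.0604*w^5 + 6.9567*w^4 + 2.0482*w^3 - 17.5069*w^2 + 14.826*w - 3.7752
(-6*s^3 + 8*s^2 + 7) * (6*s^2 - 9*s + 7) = -36*s^5 + 102*s^4 - 114*s^3 + 98*s^2 - 63*s + 49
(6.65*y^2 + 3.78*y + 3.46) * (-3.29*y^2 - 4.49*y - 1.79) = -21.8785*y^4 - 42.2947*y^3 - 40.2591*y^2 - 22.3016*y - 6.1934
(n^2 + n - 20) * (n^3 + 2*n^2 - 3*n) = n^5 + 3*n^4 - 21*n^3 - 43*n^2 + 60*n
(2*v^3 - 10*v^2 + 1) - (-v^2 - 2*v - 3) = 2*v^3 - 9*v^2 + 2*v + 4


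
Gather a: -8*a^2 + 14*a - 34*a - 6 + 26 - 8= -8*a^2 - 20*a + 12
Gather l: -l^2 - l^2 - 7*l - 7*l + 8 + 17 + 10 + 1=-2*l^2 - 14*l + 36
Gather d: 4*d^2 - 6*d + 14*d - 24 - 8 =4*d^2 + 8*d - 32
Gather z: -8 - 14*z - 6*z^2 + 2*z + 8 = -6*z^2 - 12*z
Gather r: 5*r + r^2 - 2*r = r^2 + 3*r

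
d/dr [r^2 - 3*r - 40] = 2*r - 3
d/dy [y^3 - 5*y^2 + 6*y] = 3*y^2 - 10*y + 6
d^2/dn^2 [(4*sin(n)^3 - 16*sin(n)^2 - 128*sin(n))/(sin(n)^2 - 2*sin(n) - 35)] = 4*(-sin(n)^7 + 6*sin(n)^6 + 94*sin(n)^5 - 130*sin(n)^4 - 3467*sin(n)^3 + 16940*sin(n)^2 + 39830*sin(n) - 5320)/((sin(n) - 7)^3*(sin(n) + 5)^3)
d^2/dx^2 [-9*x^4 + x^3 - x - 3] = 6*x*(1 - 18*x)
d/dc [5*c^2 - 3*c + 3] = 10*c - 3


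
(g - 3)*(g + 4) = g^2 + g - 12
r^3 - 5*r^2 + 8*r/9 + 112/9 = (r - 4)*(r - 7/3)*(r + 4/3)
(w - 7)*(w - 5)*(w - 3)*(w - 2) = w^4 - 17*w^3 + 101*w^2 - 247*w + 210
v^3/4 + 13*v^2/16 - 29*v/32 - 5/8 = (v/4 + 1)*(v - 5/4)*(v + 1/2)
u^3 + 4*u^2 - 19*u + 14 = (u - 2)*(u - 1)*(u + 7)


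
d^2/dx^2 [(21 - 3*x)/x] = 42/x^3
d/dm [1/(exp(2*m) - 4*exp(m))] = 2*(2 - exp(m))*exp(-m)/(exp(m) - 4)^2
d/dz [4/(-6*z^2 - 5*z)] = 4*(12*z + 5)/(z^2*(6*z + 5)^2)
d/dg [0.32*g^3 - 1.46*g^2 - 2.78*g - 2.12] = 0.96*g^2 - 2.92*g - 2.78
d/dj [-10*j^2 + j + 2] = 1 - 20*j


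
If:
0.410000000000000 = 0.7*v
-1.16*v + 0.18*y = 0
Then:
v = 0.59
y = 3.77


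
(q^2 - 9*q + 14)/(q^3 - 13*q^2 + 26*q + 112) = (q - 2)/(q^2 - 6*q - 16)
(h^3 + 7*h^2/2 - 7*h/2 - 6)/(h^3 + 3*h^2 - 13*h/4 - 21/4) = 2*(h + 4)/(2*h + 7)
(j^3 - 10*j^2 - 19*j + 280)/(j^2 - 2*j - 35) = j - 8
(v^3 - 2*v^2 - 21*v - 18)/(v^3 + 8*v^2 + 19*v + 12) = (v - 6)/(v + 4)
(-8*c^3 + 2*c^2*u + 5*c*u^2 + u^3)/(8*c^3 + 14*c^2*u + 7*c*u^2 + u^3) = (-c + u)/(c + u)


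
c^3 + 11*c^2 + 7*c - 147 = (c - 3)*(c + 7)^2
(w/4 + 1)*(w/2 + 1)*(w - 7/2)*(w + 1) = w^4/8 + 7*w^3/16 - 21*w^2/16 - 41*w/8 - 7/2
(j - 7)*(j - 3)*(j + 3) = j^3 - 7*j^2 - 9*j + 63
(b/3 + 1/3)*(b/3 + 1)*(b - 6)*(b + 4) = b^4/9 + 2*b^3/9 - 29*b^2/9 - 34*b/3 - 8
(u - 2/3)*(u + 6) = u^2 + 16*u/3 - 4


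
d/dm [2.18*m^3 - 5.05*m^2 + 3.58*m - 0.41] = 6.54*m^2 - 10.1*m + 3.58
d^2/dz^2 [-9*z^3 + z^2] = 2 - 54*z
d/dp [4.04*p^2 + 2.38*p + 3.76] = 8.08*p + 2.38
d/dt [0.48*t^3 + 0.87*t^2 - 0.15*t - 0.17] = 1.44*t^2 + 1.74*t - 0.15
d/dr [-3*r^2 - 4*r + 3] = -6*r - 4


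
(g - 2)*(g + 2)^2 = g^3 + 2*g^2 - 4*g - 8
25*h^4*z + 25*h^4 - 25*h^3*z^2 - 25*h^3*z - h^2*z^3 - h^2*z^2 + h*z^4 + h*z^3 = (-5*h + z)*(-h + z)*(5*h + z)*(h*z + h)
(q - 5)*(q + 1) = q^2 - 4*q - 5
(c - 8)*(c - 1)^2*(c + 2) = c^4 - 8*c^3 - 3*c^2 + 26*c - 16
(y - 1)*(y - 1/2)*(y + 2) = y^3 + y^2/2 - 5*y/2 + 1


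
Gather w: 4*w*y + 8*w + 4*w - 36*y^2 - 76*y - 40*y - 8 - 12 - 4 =w*(4*y + 12) - 36*y^2 - 116*y - 24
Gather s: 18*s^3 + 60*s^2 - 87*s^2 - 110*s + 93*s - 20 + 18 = 18*s^3 - 27*s^2 - 17*s - 2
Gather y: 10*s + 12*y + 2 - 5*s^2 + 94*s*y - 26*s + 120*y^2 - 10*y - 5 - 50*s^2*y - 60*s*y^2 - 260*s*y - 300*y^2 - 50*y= -5*s^2 - 16*s + y^2*(-60*s - 180) + y*(-50*s^2 - 166*s - 48) - 3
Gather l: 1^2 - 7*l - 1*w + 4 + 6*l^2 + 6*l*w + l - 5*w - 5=6*l^2 + l*(6*w - 6) - 6*w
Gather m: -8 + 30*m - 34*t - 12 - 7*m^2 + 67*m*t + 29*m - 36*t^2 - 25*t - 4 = -7*m^2 + m*(67*t + 59) - 36*t^2 - 59*t - 24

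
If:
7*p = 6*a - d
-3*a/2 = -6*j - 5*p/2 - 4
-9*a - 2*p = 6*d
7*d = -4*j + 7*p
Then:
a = -64/525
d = 8/35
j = -16/25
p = -24/175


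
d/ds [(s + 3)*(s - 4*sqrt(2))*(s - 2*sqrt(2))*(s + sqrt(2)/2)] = 4*s^3 - 33*sqrt(2)*s^2/2 + 9*s^2 - 33*sqrt(2)*s + 20*s + 8*sqrt(2) + 30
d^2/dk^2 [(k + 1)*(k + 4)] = 2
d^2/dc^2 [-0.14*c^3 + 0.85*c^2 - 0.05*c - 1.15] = 1.7 - 0.84*c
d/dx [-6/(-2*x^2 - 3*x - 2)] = 6*(-4*x - 3)/(2*x^2 + 3*x + 2)^2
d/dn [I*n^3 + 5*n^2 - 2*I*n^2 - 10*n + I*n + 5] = 3*I*n^2 + n*(10 - 4*I) - 10 + I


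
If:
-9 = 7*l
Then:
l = -9/7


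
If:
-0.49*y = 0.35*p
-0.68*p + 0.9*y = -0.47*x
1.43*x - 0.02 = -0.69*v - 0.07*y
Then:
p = -1.4*y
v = 8.06493987049029*y + 0.0289855072463768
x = -3.94042553191489*y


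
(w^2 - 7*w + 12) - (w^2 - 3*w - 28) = 40 - 4*w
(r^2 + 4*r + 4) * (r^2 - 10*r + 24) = r^4 - 6*r^3 - 12*r^2 + 56*r + 96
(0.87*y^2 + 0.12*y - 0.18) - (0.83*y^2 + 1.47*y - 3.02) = 0.04*y^2 - 1.35*y + 2.84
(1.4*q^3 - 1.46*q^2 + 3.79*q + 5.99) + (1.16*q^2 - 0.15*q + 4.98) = 1.4*q^3 - 0.3*q^2 + 3.64*q + 10.97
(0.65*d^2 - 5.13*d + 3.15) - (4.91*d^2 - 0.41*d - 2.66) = -4.26*d^2 - 4.72*d + 5.81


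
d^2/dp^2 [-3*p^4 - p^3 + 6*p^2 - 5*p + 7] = -36*p^2 - 6*p + 12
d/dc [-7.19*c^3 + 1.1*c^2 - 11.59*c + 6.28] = -21.57*c^2 + 2.2*c - 11.59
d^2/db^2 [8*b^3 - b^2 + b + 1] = 48*b - 2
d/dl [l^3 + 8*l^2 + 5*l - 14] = 3*l^2 + 16*l + 5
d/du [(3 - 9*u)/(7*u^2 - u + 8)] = 3*(21*u^2 - 14*u - 23)/(49*u^4 - 14*u^3 + 113*u^2 - 16*u + 64)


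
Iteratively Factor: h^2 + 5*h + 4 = (h + 4)*(h + 1)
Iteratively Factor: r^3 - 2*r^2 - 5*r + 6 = (r - 3)*(r^2 + r - 2) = (r - 3)*(r + 2)*(r - 1)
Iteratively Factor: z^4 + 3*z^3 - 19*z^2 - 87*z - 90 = (z - 5)*(z^3 + 8*z^2 + 21*z + 18) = (z - 5)*(z + 3)*(z^2 + 5*z + 6) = (z - 5)*(z + 2)*(z + 3)*(z + 3)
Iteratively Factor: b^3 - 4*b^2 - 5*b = (b - 5)*(b^2 + b) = (b - 5)*(b + 1)*(b)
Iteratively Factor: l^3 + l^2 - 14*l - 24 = (l + 2)*(l^2 - l - 12) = (l - 4)*(l + 2)*(l + 3)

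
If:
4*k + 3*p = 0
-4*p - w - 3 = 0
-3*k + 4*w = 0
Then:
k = 36/55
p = -48/55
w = 27/55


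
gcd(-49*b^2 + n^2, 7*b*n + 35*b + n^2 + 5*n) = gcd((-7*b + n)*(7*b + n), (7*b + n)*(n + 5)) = 7*b + n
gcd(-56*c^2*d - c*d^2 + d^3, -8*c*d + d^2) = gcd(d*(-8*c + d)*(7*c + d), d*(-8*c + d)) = 8*c*d - d^2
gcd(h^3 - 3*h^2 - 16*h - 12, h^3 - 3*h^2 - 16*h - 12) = h^3 - 3*h^2 - 16*h - 12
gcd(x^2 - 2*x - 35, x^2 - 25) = x + 5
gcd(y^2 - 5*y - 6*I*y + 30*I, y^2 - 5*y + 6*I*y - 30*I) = y - 5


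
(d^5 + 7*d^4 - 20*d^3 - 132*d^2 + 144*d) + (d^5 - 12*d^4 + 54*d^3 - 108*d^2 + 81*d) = 2*d^5 - 5*d^4 + 34*d^3 - 240*d^2 + 225*d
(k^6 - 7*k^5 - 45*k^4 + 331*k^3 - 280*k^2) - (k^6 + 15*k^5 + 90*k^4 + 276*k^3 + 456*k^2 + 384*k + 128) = -22*k^5 - 135*k^4 + 55*k^3 - 736*k^2 - 384*k - 128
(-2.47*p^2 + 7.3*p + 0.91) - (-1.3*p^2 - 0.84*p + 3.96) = -1.17*p^2 + 8.14*p - 3.05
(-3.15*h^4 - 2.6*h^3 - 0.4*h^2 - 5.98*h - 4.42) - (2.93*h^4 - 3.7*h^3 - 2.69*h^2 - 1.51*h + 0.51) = -6.08*h^4 + 1.1*h^3 + 2.29*h^2 - 4.47*h - 4.93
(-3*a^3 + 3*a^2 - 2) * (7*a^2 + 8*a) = -21*a^5 - 3*a^4 + 24*a^3 - 14*a^2 - 16*a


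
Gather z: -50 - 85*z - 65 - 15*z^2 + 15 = -15*z^2 - 85*z - 100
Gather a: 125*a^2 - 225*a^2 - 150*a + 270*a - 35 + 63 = -100*a^2 + 120*a + 28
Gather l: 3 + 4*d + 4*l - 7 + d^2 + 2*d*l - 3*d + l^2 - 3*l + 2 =d^2 + d + l^2 + l*(2*d + 1) - 2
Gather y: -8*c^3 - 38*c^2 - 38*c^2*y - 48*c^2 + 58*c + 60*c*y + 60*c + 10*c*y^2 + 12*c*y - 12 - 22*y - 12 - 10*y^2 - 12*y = -8*c^3 - 86*c^2 + 118*c + y^2*(10*c - 10) + y*(-38*c^2 + 72*c - 34) - 24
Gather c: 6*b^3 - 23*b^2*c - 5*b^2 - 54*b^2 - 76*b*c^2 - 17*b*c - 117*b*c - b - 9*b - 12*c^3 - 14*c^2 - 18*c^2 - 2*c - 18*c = 6*b^3 - 59*b^2 - 10*b - 12*c^3 + c^2*(-76*b - 32) + c*(-23*b^2 - 134*b - 20)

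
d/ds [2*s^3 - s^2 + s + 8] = 6*s^2 - 2*s + 1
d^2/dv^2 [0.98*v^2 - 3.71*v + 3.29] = 1.96000000000000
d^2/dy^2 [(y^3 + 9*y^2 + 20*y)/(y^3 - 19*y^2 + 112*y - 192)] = 8*(7*y^4 + 43*y^3 - 513*y^2 + 321*y + 2976)/(y^7 - 41*y^6 + 699*y^5 - 6395*y^4 + 33760*y^3 - 102528*y^2 + 165888*y - 110592)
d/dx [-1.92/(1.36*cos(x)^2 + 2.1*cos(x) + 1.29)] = -(5.2224*cos(x) + 4.032)*sin(x)/(1.36*cos(x)^2 + 2.1*cos(x) + 1.29)^2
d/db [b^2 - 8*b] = 2*b - 8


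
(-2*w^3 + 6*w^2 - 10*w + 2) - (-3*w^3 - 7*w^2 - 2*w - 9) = w^3 + 13*w^2 - 8*w + 11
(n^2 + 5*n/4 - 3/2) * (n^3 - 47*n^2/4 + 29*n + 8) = n^5 - 21*n^4/2 + 205*n^3/16 + 495*n^2/8 - 67*n/2 - 12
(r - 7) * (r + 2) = r^2 - 5*r - 14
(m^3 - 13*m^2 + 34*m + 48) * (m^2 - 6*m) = m^5 - 19*m^4 + 112*m^3 - 156*m^2 - 288*m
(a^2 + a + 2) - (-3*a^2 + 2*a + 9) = 4*a^2 - a - 7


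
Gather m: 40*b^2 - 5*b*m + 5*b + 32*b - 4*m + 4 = 40*b^2 + 37*b + m*(-5*b - 4) + 4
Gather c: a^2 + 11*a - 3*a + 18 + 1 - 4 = a^2 + 8*a + 15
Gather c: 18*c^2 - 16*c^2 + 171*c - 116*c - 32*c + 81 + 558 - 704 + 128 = 2*c^2 + 23*c + 63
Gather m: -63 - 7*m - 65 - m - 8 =-8*m - 136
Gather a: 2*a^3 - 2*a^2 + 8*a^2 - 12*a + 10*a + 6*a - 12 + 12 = 2*a^3 + 6*a^2 + 4*a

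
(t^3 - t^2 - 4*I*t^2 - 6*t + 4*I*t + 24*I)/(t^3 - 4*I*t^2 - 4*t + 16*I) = (t - 3)/(t - 2)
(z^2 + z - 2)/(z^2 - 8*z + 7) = (z + 2)/(z - 7)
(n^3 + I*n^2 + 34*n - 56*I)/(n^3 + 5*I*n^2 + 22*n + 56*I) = (n - 2*I)/(n + 2*I)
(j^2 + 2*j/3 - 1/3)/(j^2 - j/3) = (j + 1)/j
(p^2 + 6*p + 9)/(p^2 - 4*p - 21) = (p + 3)/(p - 7)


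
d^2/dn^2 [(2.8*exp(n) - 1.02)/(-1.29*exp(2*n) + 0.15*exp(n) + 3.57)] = (-4.65948000000001*exp(4*n) + 6.247728*exp(3*n) - 77.96115*exp(2*n) + 20.311974*exp(n) - 36.23193)*exp(n)/(2.146689*exp(6*n) - 0.748845*exp(5*n) - 17.735436*exp(4*n) + 4.141395*exp(3*n) + 49.081788*exp(2*n) - 5.735205*exp(n) - 45.499293)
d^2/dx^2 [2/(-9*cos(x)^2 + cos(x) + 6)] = 2*(-324*sin(x)^4 + 379*sin(x)^2 - 111*cos(x)/4 + 27*cos(3*x)/4 + 55)/(9*sin(x)^2 + cos(x) - 3)^3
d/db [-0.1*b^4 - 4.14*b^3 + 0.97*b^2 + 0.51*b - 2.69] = -0.4*b^3 - 12.42*b^2 + 1.94*b + 0.51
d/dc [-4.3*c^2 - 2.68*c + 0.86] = -8.6*c - 2.68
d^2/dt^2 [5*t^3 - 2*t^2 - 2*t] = 30*t - 4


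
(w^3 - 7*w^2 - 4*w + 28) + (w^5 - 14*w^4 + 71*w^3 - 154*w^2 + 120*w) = w^5 - 14*w^4 + 72*w^3 - 161*w^2 + 116*w + 28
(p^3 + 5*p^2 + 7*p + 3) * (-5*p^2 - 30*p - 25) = -5*p^5 - 55*p^4 - 210*p^3 - 350*p^2 - 265*p - 75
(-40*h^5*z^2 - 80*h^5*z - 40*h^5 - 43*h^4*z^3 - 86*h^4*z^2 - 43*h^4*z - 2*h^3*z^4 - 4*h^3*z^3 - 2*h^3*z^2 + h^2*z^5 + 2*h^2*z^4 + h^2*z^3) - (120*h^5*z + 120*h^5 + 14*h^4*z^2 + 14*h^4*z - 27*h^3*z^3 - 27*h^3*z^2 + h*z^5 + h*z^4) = -40*h^5*z^2 - 200*h^5*z - 160*h^5 - 43*h^4*z^3 - 100*h^4*z^2 - 57*h^4*z - 2*h^3*z^4 + 23*h^3*z^3 + 25*h^3*z^2 + h^2*z^5 + 2*h^2*z^4 + h^2*z^3 - h*z^5 - h*z^4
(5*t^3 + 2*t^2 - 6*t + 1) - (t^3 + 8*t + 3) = 4*t^3 + 2*t^2 - 14*t - 2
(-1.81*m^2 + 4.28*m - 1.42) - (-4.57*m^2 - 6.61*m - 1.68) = 2.76*m^2 + 10.89*m + 0.26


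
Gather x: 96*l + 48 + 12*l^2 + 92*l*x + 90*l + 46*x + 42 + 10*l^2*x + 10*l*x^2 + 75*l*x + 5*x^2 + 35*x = 12*l^2 + 186*l + x^2*(10*l + 5) + x*(10*l^2 + 167*l + 81) + 90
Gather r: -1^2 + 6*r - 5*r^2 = -5*r^2 + 6*r - 1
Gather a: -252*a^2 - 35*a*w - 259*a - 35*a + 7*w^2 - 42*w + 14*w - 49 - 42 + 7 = -252*a^2 + a*(-35*w - 294) + 7*w^2 - 28*w - 84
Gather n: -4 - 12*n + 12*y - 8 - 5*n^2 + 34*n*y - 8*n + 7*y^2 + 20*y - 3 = -5*n^2 + n*(34*y - 20) + 7*y^2 + 32*y - 15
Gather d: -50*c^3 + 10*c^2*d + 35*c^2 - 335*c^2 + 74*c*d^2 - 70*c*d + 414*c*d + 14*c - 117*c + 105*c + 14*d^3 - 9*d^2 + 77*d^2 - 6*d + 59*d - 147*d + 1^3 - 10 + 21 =-50*c^3 - 300*c^2 + 2*c + 14*d^3 + d^2*(74*c + 68) + d*(10*c^2 + 344*c - 94) + 12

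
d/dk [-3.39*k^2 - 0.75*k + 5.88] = -6.78*k - 0.75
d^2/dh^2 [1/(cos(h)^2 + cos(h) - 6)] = (-4*sin(h)^4 + 27*sin(h)^2 - 9*cos(h)/4 - 3*cos(3*h)/4 - 9)/((cos(h) - 2)^3*(cos(h) + 3)^3)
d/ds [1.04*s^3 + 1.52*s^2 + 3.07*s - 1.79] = 3.12*s^2 + 3.04*s + 3.07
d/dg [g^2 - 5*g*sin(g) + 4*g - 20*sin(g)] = -5*g*cos(g) + 2*g - 5*sin(g) - 20*cos(g) + 4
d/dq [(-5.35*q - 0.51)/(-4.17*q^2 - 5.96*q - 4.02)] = (-22.3095*q^2 - 4.2534*q + 18.4674)/(17.3889*q^4 + 49.7064*q^3 + 69.0484*q^2 + 47.9184*q + 16.1604)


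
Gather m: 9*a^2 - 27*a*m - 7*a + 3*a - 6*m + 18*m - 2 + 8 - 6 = 9*a^2 - 4*a + m*(12 - 27*a)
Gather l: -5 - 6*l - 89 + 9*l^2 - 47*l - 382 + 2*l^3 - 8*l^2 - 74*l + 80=2*l^3 + l^2 - 127*l - 396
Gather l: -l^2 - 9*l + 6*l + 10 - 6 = -l^2 - 3*l + 4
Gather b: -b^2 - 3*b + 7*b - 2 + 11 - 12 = -b^2 + 4*b - 3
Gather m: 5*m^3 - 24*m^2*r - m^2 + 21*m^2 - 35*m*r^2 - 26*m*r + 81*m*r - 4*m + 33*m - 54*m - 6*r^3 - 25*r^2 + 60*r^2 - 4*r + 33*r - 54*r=5*m^3 + m^2*(20 - 24*r) + m*(-35*r^2 + 55*r - 25) - 6*r^3 + 35*r^2 - 25*r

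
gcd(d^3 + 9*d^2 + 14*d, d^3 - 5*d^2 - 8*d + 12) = d + 2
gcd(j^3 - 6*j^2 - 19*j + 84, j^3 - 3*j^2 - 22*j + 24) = j + 4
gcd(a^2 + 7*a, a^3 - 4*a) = a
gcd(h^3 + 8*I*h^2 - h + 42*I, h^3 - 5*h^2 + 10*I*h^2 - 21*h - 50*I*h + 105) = h^2 + 10*I*h - 21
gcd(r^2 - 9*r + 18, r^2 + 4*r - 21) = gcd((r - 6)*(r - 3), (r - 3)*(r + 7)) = r - 3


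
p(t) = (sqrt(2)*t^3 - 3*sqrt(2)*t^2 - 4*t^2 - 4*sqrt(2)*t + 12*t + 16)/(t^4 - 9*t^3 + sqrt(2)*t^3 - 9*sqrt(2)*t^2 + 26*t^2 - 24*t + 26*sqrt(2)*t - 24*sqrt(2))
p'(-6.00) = -0.03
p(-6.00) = -0.19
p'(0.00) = -0.36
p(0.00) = -0.47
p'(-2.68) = -0.16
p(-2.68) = -0.39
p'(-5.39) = -0.03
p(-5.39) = -0.21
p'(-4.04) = -0.06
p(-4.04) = -0.26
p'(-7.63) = -0.02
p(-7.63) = -0.15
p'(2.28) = -13.57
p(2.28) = 3.42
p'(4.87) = -0.19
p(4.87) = 0.50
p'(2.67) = -4.32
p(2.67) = 0.91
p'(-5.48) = -0.03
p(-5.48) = -0.20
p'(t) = (3*sqrt(2)*t^2 - 6*sqrt(2)*t - 8*t - 4*sqrt(2) + 12)/(t^4 - 9*t^3 + sqrt(2)*t^3 - 9*sqrt(2)*t^2 + 26*t^2 - 24*t + 26*sqrt(2)*t - 24*sqrt(2)) + (sqrt(2)*t^3 - 3*sqrt(2)*t^2 - 4*t^2 - 4*sqrt(2)*t + 12*t + 16)*(-4*t^3 - 3*sqrt(2)*t^2 + 27*t^2 - 52*t + 18*sqrt(2)*t - 26*sqrt(2) + 24)/(t^4 - 9*t^3 + sqrt(2)*t^3 - 9*sqrt(2)*t^2 + 26*t^2 - 24*t + 26*sqrt(2)*t - 24*sqrt(2))^2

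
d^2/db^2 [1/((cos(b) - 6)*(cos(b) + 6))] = 2*(-2*sin(b)^4 + 73*sin(b)^2 - 35)/((cos(b) - 6)^3*(cos(b) + 6)^3)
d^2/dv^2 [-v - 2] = 0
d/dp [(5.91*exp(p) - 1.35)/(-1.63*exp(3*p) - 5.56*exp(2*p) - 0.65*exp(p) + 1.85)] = (19.2666*exp(3*p) + 26.2581*exp(2*p) - 15.012*exp(p) + 10.056)*exp(p)/(2.6569*exp(6*p) + 18.1256*exp(5*p) + 33.0326*exp(4*p) + 1.197*exp(3*p) - 20.1495*exp(2*p) - 2.405*exp(p) + 3.4225)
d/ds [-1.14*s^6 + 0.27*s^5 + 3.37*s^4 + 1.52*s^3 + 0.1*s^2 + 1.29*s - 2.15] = -6.84*s^5 + 1.35*s^4 + 13.48*s^3 + 4.56*s^2 + 0.2*s + 1.29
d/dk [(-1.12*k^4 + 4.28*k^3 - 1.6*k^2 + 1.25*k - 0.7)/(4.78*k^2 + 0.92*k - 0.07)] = (-10.7072*k^5 + 17.3672*k^4 + 8.1888*k^3 - 8.3458*k^2 + 6.916*k + 0.5565)/(22.8484*k^4 + 8.7952*k^3 + 0.1772*k^2 - 0.1288*k + 0.0049)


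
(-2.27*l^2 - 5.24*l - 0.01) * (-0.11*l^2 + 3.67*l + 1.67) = 0.2497*l^4 - 7.7545*l^3 - 23.0206*l^2 - 8.7875*l - 0.0167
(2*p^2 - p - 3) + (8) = 2*p^2 - p + 5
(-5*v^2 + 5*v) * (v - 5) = -5*v^3 + 30*v^2 - 25*v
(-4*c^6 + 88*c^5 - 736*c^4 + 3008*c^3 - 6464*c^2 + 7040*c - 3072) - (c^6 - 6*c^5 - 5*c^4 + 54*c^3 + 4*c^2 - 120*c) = -5*c^6 + 94*c^5 - 731*c^4 + 2954*c^3 - 6468*c^2 + 7160*c - 3072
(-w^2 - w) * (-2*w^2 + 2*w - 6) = 2*w^4 + 4*w^2 + 6*w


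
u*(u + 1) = u^2 + u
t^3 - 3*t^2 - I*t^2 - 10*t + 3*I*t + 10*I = (t - 5)*(t + 2)*(t - I)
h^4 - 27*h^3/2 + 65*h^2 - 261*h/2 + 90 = (h - 5)*(h - 4)*(h - 3)*(h - 3/2)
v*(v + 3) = v^2 + 3*v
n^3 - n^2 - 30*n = n*(n - 6)*(n + 5)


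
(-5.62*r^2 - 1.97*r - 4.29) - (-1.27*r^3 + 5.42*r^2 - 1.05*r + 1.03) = 1.27*r^3 - 11.04*r^2 - 0.92*r - 5.32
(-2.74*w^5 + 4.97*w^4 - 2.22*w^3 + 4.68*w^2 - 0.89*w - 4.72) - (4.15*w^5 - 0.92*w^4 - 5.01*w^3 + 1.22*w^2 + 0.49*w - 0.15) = -6.89*w^5 + 5.89*w^4 + 2.79*w^3 + 3.46*w^2 - 1.38*w - 4.57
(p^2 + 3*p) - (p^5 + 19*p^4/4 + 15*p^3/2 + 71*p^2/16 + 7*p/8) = -p^5 - 19*p^4/4 - 15*p^3/2 - 55*p^2/16 + 17*p/8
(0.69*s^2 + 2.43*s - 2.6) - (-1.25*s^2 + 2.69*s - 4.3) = 1.94*s^2 - 0.26*s + 1.7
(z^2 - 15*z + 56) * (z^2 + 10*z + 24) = z^4 - 5*z^3 - 70*z^2 + 200*z + 1344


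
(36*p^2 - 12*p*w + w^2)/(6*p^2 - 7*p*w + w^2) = (6*p - w)/(p - w)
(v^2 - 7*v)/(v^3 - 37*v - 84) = v/(v^2 + 7*v + 12)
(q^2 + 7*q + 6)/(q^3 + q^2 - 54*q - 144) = (q + 1)/(q^2 - 5*q - 24)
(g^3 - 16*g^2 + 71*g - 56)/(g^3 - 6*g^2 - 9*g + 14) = (g - 8)/(g + 2)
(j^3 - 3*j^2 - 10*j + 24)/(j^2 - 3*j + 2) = (j^2 - j - 12)/(j - 1)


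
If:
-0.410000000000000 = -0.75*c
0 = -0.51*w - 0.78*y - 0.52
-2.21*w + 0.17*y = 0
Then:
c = 0.55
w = -0.05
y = -0.63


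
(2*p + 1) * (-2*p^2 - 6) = -4*p^3 - 2*p^2 - 12*p - 6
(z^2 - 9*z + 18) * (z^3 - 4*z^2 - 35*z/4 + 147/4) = z^5 - 13*z^4 + 181*z^3/4 + 87*z^2/2 - 1953*z/4 + 1323/2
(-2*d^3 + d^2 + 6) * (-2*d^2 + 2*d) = 4*d^5 - 6*d^4 + 2*d^3 - 12*d^2 + 12*d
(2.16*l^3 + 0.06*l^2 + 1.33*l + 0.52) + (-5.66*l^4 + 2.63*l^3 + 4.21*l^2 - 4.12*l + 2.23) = -5.66*l^4 + 4.79*l^3 + 4.27*l^2 - 2.79*l + 2.75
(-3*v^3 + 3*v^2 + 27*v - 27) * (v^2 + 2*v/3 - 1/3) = -3*v^5 + v^4 + 30*v^3 - 10*v^2 - 27*v + 9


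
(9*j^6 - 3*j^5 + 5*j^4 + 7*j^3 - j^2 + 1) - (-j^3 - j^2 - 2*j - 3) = 9*j^6 - 3*j^5 + 5*j^4 + 8*j^3 + 2*j + 4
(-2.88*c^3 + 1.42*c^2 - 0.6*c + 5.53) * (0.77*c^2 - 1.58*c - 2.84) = -2.2176*c^5 + 5.6438*c^4 + 5.4736*c^3 + 1.1733*c^2 - 7.0334*c - 15.7052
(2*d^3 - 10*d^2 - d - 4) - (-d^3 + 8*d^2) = 3*d^3 - 18*d^2 - d - 4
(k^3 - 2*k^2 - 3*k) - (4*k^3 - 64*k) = -3*k^3 - 2*k^2 + 61*k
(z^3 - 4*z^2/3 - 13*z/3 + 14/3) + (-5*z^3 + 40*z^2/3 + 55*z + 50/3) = -4*z^3 + 12*z^2 + 152*z/3 + 64/3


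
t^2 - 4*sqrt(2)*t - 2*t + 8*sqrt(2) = (t - 2)*(t - 4*sqrt(2))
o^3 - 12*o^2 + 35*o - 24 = (o - 8)*(o - 3)*(o - 1)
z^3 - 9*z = z*(z - 3)*(z + 3)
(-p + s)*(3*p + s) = -3*p^2 + 2*p*s + s^2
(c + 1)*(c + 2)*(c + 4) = c^3 + 7*c^2 + 14*c + 8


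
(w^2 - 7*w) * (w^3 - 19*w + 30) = w^5 - 7*w^4 - 19*w^3 + 163*w^2 - 210*w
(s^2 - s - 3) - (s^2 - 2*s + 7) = s - 10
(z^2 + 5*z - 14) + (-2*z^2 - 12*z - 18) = -z^2 - 7*z - 32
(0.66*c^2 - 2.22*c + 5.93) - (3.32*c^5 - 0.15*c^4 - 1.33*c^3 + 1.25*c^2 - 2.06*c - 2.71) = -3.32*c^5 + 0.15*c^4 + 1.33*c^3 - 0.59*c^2 - 0.16*c + 8.64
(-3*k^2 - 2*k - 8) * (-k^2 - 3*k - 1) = 3*k^4 + 11*k^3 + 17*k^2 + 26*k + 8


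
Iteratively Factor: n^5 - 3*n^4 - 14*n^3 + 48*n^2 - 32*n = (n - 2)*(n^4 - n^3 - 16*n^2 + 16*n) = (n - 2)*(n - 1)*(n^3 - 16*n) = n*(n - 2)*(n - 1)*(n^2 - 16) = n*(n - 2)*(n - 1)*(n + 4)*(n - 4)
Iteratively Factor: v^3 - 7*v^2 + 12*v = (v - 4)*(v^2 - 3*v) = (v - 4)*(v - 3)*(v)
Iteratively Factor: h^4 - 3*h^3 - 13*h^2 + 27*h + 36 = (h - 3)*(h^3 - 13*h - 12) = (h - 4)*(h - 3)*(h^2 + 4*h + 3) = (h - 4)*(h - 3)*(h + 3)*(h + 1)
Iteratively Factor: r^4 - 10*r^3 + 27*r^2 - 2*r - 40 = (r - 2)*(r^3 - 8*r^2 + 11*r + 20) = (r - 5)*(r - 2)*(r^2 - 3*r - 4) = (r - 5)*(r - 2)*(r + 1)*(r - 4)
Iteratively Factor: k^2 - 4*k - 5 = (k - 5)*(k + 1)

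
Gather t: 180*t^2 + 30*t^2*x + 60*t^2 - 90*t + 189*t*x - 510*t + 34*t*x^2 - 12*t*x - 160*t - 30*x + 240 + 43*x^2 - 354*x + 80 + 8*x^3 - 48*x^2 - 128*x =t^2*(30*x + 240) + t*(34*x^2 + 177*x - 760) + 8*x^3 - 5*x^2 - 512*x + 320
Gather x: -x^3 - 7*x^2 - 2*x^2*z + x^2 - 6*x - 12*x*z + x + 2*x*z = -x^3 + x^2*(-2*z - 6) + x*(-10*z - 5)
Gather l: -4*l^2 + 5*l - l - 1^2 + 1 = -4*l^2 + 4*l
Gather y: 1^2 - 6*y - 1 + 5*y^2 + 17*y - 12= 5*y^2 + 11*y - 12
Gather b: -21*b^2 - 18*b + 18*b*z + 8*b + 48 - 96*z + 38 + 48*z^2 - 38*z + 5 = -21*b^2 + b*(18*z - 10) + 48*z^2 - 134*z + 91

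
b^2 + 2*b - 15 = (b - 3)*(b + 5)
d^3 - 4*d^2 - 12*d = d*(d - 6)*(d + 2)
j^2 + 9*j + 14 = (j + 2)*(j + 7)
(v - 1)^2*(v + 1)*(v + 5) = v^4 + 4*v^3 - 6*v^2 - 4*v + 5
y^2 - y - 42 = (y - 7)*(y + 6)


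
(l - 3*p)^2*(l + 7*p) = l^3 + l^2*p - 33*l*p^2 + 63*p^3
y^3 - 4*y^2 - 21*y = y*(y - 7)*(y + 3)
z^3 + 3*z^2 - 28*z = z*(z - 4)*(z + 7)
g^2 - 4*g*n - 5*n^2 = (g - 5*n)*(g + n)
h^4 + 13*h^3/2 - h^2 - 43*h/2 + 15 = (h - 1)^2*(h + 5/2)*(h + 6)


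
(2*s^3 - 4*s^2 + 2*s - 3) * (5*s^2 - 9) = 10*s^5 - 20*s^4 - 8*s^3 + 21*s^2 - 18*s + 27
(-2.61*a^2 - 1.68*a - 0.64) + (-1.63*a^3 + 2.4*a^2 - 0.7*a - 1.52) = -1.63*a^3 - 0.21*a^2 - 2.38*a - 2.16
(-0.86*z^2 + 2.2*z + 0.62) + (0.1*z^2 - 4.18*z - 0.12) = -0.76*z^2 - 1.98*z + 0.5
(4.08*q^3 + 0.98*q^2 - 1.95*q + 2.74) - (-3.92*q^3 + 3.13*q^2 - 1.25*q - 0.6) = 8.0*q^3 - 2.15*q^2 - 0.7*q + 3.34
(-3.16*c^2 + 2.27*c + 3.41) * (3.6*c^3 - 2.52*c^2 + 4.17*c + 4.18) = -11.376*c^5 + 16.1352*c^4 - 6.6216*c^3 - 12.3361*c^2 + 23.7083*c + 14.2538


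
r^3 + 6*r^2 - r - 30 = (r - 2)*(r + 3)*(r + 5)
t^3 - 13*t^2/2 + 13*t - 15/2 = (t - 3)*(t - 5/2)*(t - 1)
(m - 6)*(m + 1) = m^2 - 5*m - 6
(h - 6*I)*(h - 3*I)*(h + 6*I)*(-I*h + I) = -I*h^4 - 3*h^3 + I*h^3 + 3*h^2 - 36*I*h^2 - 108*h + 36*I*h + 108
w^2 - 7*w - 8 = (w - 8)*(w + 1)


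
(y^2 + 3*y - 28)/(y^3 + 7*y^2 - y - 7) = (y - 4)/(y^2 - 1)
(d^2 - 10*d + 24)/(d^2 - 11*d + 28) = (d - 6)/(d - 7)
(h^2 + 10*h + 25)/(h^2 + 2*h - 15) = (h + 5)/(h - 3)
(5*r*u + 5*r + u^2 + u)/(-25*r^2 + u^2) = (-u - 1)/(5*r - u)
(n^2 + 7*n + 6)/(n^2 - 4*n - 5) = (n + 6)/(n - 5)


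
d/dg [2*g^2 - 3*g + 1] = 4*g - 3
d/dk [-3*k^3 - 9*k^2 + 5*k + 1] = -9*k^2 - 18*k + 5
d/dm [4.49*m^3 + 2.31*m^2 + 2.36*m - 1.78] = 13.47*m^2 + 4.62*m + 2.36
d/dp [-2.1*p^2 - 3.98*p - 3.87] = -4.2*p - 3.98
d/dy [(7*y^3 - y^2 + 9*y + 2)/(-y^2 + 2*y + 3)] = (-7*y^4 + 28*y^3 + 70*y^2 - 2*y + 23)/(y^4 - 4*y^3 - 2*y^2 + 12*y + 9)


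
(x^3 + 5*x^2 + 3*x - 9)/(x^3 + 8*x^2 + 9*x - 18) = (x + 3)/(x + 6)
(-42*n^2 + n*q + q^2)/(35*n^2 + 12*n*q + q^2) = (-6*n + q)/(5*n + q)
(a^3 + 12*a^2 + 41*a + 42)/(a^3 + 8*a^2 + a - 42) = (a + 2)/(a - 2)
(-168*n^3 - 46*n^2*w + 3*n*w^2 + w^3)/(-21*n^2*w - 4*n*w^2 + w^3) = (24*n^2 + 10*n*w + w^2)/(w*(3*n + w))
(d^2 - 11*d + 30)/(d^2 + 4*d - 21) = (d^2 - 11*d + 30)/(d^2 + 4*d - 21)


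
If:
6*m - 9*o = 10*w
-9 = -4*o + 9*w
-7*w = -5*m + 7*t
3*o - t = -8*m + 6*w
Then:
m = -315/431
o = 180/431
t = 126/431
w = -351/431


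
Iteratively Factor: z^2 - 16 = (z - 4)*(z + 4)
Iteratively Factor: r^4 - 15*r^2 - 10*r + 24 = (r - 4)*(r^3 + 4*r^2 + r - 6) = (r - 4)*(r + 3)*(r^2 + r - 2) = (r - 4)*(r + 2)*(r + 3)*(r - 1)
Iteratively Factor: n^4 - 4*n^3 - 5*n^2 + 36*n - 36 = (n + 3)*(n^3 - 7*n^2 + 16*n - 12) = (n - 2)*(n + 3)*(n^2 - 5*n + 6) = (n - 3)*(n - 2)*(n + 3)*(n - 2)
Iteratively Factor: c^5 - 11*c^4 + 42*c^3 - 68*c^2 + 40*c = (c - 2)*(c^4 - 9*c^3 + 24*c^2 - 20*c) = c*(c - 2)*(c^3 - 9*c^2 + 24*c - 20) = c*(c - 2)^2*(c^2 - 7*c + 10) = c*(c - 5)*(c - 2)^2*(c - 2)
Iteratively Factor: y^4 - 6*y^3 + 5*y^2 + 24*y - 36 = (y - 3)*(y^3 - 3*y^2 - 4*y + 12) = (y - 3)*(y + 2)*(y^2 - 5*y + 6) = (y - 3)^2*(y + 2)*(y - 2)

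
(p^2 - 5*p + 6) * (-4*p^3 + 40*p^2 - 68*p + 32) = -4*p^5 + 60*p^4 - 292*p^3 + 612*p^2 - 568*p + 192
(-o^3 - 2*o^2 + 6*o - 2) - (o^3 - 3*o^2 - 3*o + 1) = -2*o^3 + o^2 + 9*o - 3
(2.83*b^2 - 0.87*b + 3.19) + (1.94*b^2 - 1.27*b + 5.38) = 4.77*b^2 - 2.14*b + 8.57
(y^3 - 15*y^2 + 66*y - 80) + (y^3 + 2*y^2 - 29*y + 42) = 2*y^3 - 13*y^2 + 37*y - 38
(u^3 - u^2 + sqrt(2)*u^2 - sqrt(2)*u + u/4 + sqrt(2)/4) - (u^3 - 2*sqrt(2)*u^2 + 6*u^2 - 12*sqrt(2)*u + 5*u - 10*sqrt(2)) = -7*u^2 + 3*sqrt(2)*u^2 - 19*u/4 + 11*sqrt(2)*u + 41*sqrt(2)/4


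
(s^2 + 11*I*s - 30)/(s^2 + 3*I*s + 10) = (s + 6*I)/(s - 2*I)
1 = 1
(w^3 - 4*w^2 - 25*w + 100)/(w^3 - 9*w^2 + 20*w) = (w + 5)/w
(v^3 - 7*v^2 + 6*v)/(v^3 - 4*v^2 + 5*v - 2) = v*(v - 6)/(v^2 - 3*v + 2)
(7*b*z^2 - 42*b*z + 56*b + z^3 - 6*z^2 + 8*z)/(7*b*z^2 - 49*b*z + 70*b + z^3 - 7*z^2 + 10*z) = (z - 4)/(z - 5)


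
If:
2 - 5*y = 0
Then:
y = 2/5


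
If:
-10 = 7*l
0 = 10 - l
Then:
No Solution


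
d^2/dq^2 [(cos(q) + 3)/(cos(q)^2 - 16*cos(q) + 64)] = (-443*cos(q)/4 - 22*cos(2*q) - cos(3*q)/4 + 28)/(cos(q) - 8)^4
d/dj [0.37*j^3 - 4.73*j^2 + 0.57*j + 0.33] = 1.11*j^2 - 9.46*j + 0.57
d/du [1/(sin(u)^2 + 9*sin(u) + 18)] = -(2*sin(u) + 9)*cos(u)/(sin(u)^2 + 9*sin(u) + 18)^2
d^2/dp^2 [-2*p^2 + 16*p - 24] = -4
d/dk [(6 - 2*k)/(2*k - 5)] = -2/(2*k - 5)^2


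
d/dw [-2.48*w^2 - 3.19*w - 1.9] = -4.96*w - 3.19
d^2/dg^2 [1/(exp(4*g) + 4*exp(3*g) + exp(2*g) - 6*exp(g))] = 2*((-8*exp(3*g) - 18*exp(2*g) - 2*exp(g) + 3)*(exp(3*g) + 4*exp(2*g) + exp(g) - 6) + 4*(2*exp(3*g) + 6*exp(2*g) + exp(g) - 3)^2)*exp(-g)/(exp(3*g) + 4*exp(2*g) + exp(g) - 6)^3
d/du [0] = 0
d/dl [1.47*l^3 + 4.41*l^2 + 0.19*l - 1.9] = 4.41*l^2 + 8.82*l + 0.19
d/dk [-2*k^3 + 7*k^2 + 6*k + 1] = -6*k^2 + 14*k + 6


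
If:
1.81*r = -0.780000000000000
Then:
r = -0.43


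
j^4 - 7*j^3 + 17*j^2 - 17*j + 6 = (j - 3)*(j - 2)*(j - 1)^2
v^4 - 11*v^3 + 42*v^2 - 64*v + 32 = (v - 4)^2*(v - 2)*(v - 1)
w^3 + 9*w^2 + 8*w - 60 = (w - 2)*(w + 5)*(w + 6)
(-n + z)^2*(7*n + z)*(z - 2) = 7*n^3*z - 14*n^3 - 13*n^2*z^2 + 26*n^2*z + 5*n*z^3 - 10*n*z^2 + z^4 - 2*z^3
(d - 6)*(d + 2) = d^2 - 4*d - 12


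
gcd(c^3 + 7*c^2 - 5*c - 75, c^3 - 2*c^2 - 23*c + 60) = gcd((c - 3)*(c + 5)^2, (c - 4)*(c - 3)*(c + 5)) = c^2 + 2*c - 15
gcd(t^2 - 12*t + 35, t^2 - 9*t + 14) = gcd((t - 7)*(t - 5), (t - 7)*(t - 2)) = t - 7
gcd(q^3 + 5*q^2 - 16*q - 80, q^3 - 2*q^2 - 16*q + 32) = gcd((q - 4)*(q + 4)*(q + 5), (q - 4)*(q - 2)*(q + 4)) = q^2 - 16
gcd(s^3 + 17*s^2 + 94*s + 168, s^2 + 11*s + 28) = s^2 + 11*s + 28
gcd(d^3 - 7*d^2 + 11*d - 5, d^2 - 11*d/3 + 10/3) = 1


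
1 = 1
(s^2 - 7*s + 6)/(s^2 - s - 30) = (s - 1)/(s + 5)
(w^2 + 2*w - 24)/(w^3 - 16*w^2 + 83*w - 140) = (w + 6)/(w^2 - 12*w + 35)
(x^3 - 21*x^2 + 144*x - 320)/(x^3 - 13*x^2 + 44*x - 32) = (x^2 - 13*x + 40)/(x^2 - 5*x + 4)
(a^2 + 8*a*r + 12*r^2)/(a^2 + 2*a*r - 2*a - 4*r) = (a + 6*r)/(a - 2)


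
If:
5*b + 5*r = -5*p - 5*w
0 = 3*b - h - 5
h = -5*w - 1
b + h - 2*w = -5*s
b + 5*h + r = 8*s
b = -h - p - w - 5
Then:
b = 889/683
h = -748/683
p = -3569/683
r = 2667/683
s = -23/683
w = 13/683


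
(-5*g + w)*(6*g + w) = -30*g^2 + g*w + w^2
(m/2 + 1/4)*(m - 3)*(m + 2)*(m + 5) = m^4/2 + 9*m^3/4 - 9*m^2/2 - 71*m/4 - 15/2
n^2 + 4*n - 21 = (n - 3)*(n + 7)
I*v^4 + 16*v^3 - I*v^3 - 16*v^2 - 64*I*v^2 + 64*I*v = v*(v - 8*I)^2*(I*v - I)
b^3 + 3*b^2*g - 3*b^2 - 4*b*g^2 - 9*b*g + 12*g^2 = (b - 3)*(b - g)*(b + 4*g)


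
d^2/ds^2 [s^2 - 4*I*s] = 2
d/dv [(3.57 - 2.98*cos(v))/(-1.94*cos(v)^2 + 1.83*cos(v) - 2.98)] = (5.7812*cos(v)^2 - 13.8516*cos(v) - 2.3473)*sin(v)/(3.7636*cos(v)^4 - 7.1004*cos(v)^3 + 14.9113*cos(v)^2 - 10.9068*cos(v) + 8.8804)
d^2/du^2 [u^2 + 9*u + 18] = 2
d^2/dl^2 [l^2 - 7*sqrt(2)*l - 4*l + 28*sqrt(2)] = 2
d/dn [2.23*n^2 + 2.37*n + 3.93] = 4.46*n + 2.37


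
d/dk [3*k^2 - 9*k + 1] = 6*k - 9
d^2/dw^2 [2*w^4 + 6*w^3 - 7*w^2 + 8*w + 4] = 24*w^2 + 36*w - 14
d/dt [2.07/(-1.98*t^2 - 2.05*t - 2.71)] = (8.1972*t + 4.2435)/(1.98*t^2 + 2.05*t + 2.71)^2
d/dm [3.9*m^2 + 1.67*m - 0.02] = 7.8*m + 1.67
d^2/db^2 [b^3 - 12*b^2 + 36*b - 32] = 6*b - 24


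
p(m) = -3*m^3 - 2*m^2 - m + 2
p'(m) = -9*m^2 - 4*m - 1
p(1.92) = -28.53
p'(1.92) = -41.86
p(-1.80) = 14.82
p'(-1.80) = -22.96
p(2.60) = -66.85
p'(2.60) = -72.24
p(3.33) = -134.29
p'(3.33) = -114.12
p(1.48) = -13.59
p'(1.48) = -26.63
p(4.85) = -392.15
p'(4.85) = -232.10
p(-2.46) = 37.02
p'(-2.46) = -45.62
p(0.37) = 1.20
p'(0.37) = -3.71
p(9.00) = -2356.00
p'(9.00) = -766.00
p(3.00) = -100.00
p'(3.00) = -94.00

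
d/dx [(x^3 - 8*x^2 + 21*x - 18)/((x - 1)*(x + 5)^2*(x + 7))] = (-x^5 + 21*x^4 + 38*x^3 - 630*x^2 + 1211*x - 447)/(x^7 + 27*x^6 + 277*x^5 + 1271*x^4 + 1939*x^3 - 2815*x^2 - 6825*x + 6125)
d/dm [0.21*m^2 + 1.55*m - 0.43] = 0.42*m + 1.55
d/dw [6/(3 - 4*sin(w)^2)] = 24*sin(2*w)/(2*cos(2*w) + 1)^2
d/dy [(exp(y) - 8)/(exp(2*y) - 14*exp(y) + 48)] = -exp(y)/(exp(2*y) - 12*exp(y) + 36)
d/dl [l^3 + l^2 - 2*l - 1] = 3*l^2 + 2*l - 2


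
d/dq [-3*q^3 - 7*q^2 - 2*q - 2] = -9*q^2 - 14*q - 2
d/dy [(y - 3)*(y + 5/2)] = 2*y - 1/2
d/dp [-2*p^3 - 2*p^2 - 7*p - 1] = -6*p^2 - 4*p - 7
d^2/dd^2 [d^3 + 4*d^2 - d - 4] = 6*d + 8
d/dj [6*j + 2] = 6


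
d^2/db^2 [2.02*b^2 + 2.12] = 4.04000000000000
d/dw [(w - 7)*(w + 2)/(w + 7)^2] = (19*w - 7)/(w^3 + 21*w^2 + 147*w + 343)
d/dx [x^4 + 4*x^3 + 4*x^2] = 4*x*(x^2 + 3*x + 2)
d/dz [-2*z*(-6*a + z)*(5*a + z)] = 60*a^2 + 4*a*z - 6*z^2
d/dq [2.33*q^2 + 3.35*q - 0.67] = 4.66*q + 3.35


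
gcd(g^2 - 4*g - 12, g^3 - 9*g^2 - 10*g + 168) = g - 6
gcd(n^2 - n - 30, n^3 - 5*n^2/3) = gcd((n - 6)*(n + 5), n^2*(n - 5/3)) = 1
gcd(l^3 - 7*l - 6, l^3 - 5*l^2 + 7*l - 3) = l - 3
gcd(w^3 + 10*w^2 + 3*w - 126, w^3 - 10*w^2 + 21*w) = w - 3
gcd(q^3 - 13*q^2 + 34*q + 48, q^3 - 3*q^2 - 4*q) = q + 1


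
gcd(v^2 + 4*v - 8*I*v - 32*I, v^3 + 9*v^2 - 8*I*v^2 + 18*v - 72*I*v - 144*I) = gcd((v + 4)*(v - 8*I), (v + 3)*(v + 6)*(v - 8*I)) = v - 8*I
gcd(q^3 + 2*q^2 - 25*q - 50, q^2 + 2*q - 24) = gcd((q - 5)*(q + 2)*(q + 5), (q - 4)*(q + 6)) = 1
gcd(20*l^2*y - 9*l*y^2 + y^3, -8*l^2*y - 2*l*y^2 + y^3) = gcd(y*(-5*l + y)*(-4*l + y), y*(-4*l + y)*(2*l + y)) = -4*l*y + y^2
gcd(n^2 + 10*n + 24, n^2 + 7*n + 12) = n + 4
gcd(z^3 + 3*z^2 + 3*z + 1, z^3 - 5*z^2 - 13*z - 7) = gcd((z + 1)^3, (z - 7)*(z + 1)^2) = z^2 + 2*z + 1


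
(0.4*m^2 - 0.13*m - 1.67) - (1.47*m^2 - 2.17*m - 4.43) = -1.07*m^2 + 2.04*m + 2.76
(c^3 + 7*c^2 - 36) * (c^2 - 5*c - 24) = c^5 + 2*c^4 - 59*c^3 - 204*c^2 + 180*c + 864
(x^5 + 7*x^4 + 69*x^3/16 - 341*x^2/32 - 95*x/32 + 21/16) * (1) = x^5 + 7*x^4 + 69*x^3/16 - 341*x^2/32 - 95*x/32 + 21/16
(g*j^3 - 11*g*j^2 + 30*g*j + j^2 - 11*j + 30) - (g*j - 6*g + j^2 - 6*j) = g*j^3 - 11*g*j^2 + 29*g*j + 6*g - 5*j + 30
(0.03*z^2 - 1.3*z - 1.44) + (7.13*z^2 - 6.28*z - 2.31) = 7.16*z^2 - 7.58*z - 3.75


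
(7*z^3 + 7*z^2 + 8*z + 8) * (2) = 14*z^3 + 14*z^2 + 16*z + 16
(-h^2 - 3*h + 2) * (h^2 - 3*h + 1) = -h^4 + 10*h^2 - 9*h + 2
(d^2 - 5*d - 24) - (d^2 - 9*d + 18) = 4*d - 42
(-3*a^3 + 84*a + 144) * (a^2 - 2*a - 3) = -3*a^5 + 6*a^4 + 93*a^3 - 24*a^2 - 540*a - 432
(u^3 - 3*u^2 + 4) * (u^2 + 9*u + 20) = u^5 + 6*u^4 - 7*u^3 - 56*u^2 + 36*u + 80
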